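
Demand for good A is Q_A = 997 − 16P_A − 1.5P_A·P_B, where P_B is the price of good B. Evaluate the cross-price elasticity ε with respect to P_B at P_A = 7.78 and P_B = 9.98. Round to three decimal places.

At P_A = 7.78 and P_B = 9.98: Q_A = 756.053.
∂Q_A/∂P_B = -1.5P_A = -1.5(7.78) = -11.6700.
ε = (∂Q_A/∂P_B)(P_B/Q_A) = -11.6700 × (9.98/756.053) ≈ -0.154.

-0.154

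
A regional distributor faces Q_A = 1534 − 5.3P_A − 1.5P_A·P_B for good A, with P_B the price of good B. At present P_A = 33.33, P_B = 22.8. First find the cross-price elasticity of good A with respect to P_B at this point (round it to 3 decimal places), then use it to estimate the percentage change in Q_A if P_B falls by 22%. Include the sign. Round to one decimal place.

115.3%

At P_A = 33.33, P_B = 22.8: Q_A = 217.465.
∂Q_A/∂P_B = -1.5P_A = -49.9950.
ε = (∂Q_A/∂P_B)(P_B/Q_A) = -49.9950 × 22.8/217.465 ≈ -5.242.
%ΔQ_A ≈ ε × %ΔP_B = -5.242 × (-22%) = 115.3%.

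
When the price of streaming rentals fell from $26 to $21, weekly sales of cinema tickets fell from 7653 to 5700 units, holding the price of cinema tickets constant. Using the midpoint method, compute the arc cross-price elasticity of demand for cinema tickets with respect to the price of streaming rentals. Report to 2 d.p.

1.37

ΔQ_A = 5700 − 7653 = -1953; ΔP_B = 21 − 26 = -5.
Midpoints: Q̄_A = 6676.5, P̄_B = 23.50.
ε = (ΔQ_A/Q̄_A)/(ΔP_B/P̄_B) = (-1953/6676.5)/(-5/23.50) ≈ 1.37.
ε > 0: cinema tickets and streaming rentals are substitutes.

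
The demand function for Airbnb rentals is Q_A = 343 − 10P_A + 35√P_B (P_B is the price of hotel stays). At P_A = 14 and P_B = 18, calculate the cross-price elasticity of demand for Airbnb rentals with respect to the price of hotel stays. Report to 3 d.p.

0.211

At P_A = 14 and P_B = 18: Q_A = 351.492.
∂Q_A/∂P_B = 35/(2√P_B) = 35/(2√18) = 4.1248.
ε = (∂Q_A/∂P_B)(P_B/Q_A) = 4.1248 × (18/351.492) ≈ 0.211.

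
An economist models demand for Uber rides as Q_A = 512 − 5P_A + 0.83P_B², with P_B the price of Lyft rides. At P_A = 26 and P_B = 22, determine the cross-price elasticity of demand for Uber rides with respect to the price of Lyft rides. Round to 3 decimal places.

At P_A = 26 and P_B = 22: Q_A = 783.72.
∂Q_A/∂P_B = 1.66P_B = 1.66(22) = 36.5200.
ε = (∂Q_A/∂P_B)(P_B/Q_A) = 36.5200 × (22/783.72) ≈ 1.025.

1.025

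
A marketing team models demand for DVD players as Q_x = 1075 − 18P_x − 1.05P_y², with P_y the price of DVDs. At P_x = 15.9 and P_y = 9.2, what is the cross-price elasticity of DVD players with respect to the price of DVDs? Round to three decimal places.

-0.254

At P_x = 15.9 and P_y = 9.2: Q_x = 699.928.
∂Q_x/∂P_y = -2.1P_y = -2.1(9.2) = -19.3200.
ε = (∂Q_x/∂P_y)(P_y/Q_x) = -19.3200 × (9.2/699.928) ≈ -0.254.
ε < 0: complements.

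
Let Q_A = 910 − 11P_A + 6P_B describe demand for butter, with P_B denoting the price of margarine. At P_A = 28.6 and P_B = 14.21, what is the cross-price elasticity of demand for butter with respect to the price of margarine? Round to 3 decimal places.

0.125

At P_A = 28.6 and P_B = 14.21: Q_A = 680.66.
∂Q_A/∂P_B = 6.
ε = (∂Q_A/∂P_B)(P_B/Q_A) = 6 × (14.21/680.66) ≈ 0.125.
Since ε > 0, butter and margarine are substitutes.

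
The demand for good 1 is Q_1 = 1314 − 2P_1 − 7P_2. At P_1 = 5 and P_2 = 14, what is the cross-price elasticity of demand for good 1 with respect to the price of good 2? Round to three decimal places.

-0.081

At P_1 = 5 and P_2 = 14: Q_1 = 1206.
∂Q_1/∂P_2 = -7.
ε = (∂Q_1/∂P_2)(P_2/Q_1) = -7 × (14/1206) ≈ -0.081.
Since ε < 0, good 1 and good 2 are complements.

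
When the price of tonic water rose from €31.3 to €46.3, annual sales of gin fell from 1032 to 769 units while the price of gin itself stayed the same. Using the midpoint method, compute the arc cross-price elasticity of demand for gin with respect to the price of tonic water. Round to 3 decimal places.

-0.755

ΔQ_A = 769 − 1032 = -263; ΔP_B = 46.3 − 31.3 = 15.
Midpoints: Q̄_A = 900.5, P̄_B = 38.80.
ε = (ΔQ_A/Q̄_A)/(ΔP_B/P̄_B) = (-263/900.5)/(15/38.80) ≈ -0.755.
ε < 0: gin and tonic water are complements.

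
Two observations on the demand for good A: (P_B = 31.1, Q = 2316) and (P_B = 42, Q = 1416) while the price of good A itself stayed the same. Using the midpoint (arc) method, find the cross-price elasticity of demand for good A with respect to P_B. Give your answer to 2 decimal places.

ΔQ_A = 1416 − 2316 = -900; ΔP_B = 42 − 31.1 = 10.9.
Midpoints: Q̄_A = 1866.0, P̄_B = 36.55.
ε = (ΔQ_A/Q̄_A)/(ΔP_B/P̄_B) = (-900/1866.0)/(10.9/36.55) ≈ -1.62.
ε < 0: good A and good B are complements.

-1.62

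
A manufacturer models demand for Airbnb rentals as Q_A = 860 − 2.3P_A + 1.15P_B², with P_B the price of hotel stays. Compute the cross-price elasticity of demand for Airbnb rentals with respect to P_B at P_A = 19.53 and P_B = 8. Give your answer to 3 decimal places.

At P_A = 19.53 and P_B = 8: Q_A = 888.681.
∂Q_A/∂P_B = 2.3P_B = 2.3(8) = 18.4000.
ε = (∂Q_A/∂P_B)(P_B/Q_A) = 18.4000 × (8/888.681) ≈ 0.166.

0.166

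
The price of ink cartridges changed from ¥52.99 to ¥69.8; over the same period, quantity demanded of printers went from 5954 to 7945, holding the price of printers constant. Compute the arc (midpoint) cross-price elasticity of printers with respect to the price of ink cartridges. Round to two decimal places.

1.05

ΔQ_A = 7945 − 5954 = 1991; ΔP_B = 69.8 − 52.99 = 16.81.
Midpoints: Q̄_A = 6949.5, P̄_B = 61.39.
ε = (ΔQ_A/Q̄_A)/(ΔP_B/P̄_B) = (1991/6949.5)/(16.81/61.39) ≈ 1.05.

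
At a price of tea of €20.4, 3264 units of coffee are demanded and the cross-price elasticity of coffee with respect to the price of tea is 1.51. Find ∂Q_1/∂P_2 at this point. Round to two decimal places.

241.60

ε = (∂Q_1/∂P_2)·(P_2/Q_1) ⇒ ∂Q_1/∂P_2 = ε·Q_1/P_2 = 1.51 × 3264/20.4 ≈ 241.60.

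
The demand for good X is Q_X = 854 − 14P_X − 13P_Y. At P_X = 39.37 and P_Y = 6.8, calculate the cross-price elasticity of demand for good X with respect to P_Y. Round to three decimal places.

At P_X = 39.37 and P_Y = 6.8: Q_X = 214.42.
∂Q_X/∂P_Y = -13.
ε = (∂Q_X/∂P_Y)(P_Y/Q_X) = -13 × (6.8/214.42) ≈ -0.412.
Since ε < 0, good X and good Y are complements.

-0.412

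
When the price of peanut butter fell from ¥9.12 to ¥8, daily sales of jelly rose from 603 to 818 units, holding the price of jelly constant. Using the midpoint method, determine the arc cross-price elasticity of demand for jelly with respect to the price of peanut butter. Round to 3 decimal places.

ΔQ_A = 818 − 603 = 215; ΔP_B = 8 − 9.12 = -1.12.
Midpoints: Q̄_A = 710.5, P̄_B = 8.56.
ε = (ΔQ_A/Q̄_A)/(ΔP_B/P̄_B) = (215/710.5)/(-1.12/8.56) ≈ -2.313.

-2.313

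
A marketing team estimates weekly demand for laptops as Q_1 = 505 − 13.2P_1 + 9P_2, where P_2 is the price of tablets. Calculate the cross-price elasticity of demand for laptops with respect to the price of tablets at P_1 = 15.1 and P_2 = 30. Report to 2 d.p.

At P_1 = 15.1 and P_2 = 30: Q_1 = 575.68.
∂Q_1/∂P_2 = 9.
ε = (∂Q_1/∂P_2)(P_2/Q_1) = 9 × (30/575.68) ≈ 0.47.
Since ε > 0, laptops and tablets are substitutes.

0.47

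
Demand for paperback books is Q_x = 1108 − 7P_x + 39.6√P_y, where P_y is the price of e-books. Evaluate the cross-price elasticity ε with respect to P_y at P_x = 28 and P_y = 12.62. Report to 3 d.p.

0.067

At P_x = 28 and P_y = 12.62: Q_x = 1052.678.
∂Q_x/∂P_y = 39.6/(2√P_y) = 39.6/(2√12.62) = 5.5736.
ε = (∂Q_x/∂P_y)(P_y/Q_x) = 5.5736 × (12.62/1052.678) ≈ 0.067.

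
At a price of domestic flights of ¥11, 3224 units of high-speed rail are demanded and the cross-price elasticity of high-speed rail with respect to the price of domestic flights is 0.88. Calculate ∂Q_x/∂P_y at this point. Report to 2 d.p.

257.92

ε = (∂Q_x/∂P_y)·(P_y/Q_x) ⇒ ∂Q_x/∂P_y = ε·Q_x/P_y = 0.88 × 3224/11 ≈ 257.92.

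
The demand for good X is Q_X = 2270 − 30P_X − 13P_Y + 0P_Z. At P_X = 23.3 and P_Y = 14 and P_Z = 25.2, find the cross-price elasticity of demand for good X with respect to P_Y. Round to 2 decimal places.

At P_X = 23.3 and P_Y = 14 and P_Z = 25.2: Q_X = 1389.
∂Q_X/∂P_Y = -13.
ε = (∂Q_X/∂P_Y)(P_Y/Q_X) = -13 × (14/1389) ≈ -0.13.

-0.13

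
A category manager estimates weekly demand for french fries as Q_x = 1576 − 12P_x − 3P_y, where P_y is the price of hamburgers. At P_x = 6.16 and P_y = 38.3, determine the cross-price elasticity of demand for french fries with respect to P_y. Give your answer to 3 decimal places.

At P_x = 6.16 and P_y = 38.3: Q_x = 1387.18.
∂Q_x/∂P_y = -3.
ε = (∂Q_x/∂P_y)(P_y/Q_x) = -3 × (38.3/1387.18) ≈ -0.083.
Since ε < 0, french fries and hamburgers are complements.

-0.083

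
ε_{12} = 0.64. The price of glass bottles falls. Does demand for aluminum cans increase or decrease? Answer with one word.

decrease

ε > 0 and the price of glass bottles falls, so the quantity of aluminum cans moves in the same direction: it decreases.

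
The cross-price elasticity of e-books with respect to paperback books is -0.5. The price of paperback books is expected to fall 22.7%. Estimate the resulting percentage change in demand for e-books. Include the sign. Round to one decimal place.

11.4%

%ΔQ ≈ ε × %ΔP of paperback books = -0.5 × (-22.7%) = 11.4%.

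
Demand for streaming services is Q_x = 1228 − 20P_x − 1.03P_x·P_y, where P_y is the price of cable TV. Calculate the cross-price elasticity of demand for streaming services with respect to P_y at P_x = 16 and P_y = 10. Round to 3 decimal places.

-0.222

At P_x = 16 and P_y = 10: Q_x = 743.2.
∂Q_x/∂P_y = -1.03P_x = -1.03(16) = -16.4800.
ε = (∂Q_x/∂P_y)(P_y/Q_x) = -16.4800 × (10/743.2) ≈ -0.222.
ε < 0: complements.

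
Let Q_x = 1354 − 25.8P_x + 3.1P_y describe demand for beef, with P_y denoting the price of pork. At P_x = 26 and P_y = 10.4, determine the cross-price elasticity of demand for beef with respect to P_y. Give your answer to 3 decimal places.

0.045

At P_x = 26 and P_y = 10.4: Q_x = 715.44.
∂Q_x/∂P_y = 3.1.
ε = (∂Q_x/∂P_y)(P_y/Q_x) = 3.1 × (10.4/715.44) ≈ 0.045.
Since ε > 0, beef and pork are substitutes.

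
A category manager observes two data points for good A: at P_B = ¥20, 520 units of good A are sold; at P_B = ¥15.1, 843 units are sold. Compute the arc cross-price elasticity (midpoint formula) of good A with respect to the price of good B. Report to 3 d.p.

-1.698

ΔQ_A = 843 − 520 = 323; ΔP_B = 15.1 − 20 = -4.9.
Midpoints: Q̄_A = 681.5, P̄_B = 17.55.
ε = (ΔQ_A/Q̄_A)/(ΔP_B/P̄_B) = (323/681.5)/(-4.9/17.55) ≈ -1.698.
ε < 0: good A and good B are complements.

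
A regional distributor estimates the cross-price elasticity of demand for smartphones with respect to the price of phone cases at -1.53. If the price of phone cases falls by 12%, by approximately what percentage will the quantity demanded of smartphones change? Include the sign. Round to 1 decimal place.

18.4%

%ΔQ ≈ ε × %ΔP of phone cases = -1.53 × (-12%) = 18.4%.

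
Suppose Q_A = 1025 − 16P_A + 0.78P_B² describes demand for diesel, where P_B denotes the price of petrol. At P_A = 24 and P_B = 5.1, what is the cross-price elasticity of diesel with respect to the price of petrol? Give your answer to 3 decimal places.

At P_A = 24 and P_B = 5.1: Q_A = 661.288.
∂Q_A/∂P_B = 1.56P_B = 1.56(5.1) = 7.9560.
ε = (∂Q_A/∂P_B)(P_B/Q_A) = 7.9560 × (5.1/661.288) ≈ 0.061.
ε > 0: substitutes.

0.061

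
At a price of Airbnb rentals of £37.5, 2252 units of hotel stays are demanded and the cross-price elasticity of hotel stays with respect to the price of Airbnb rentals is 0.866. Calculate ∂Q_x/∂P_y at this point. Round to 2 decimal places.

ε = (∂Q_x/∂P_y)·(P_y/Q_x) ⇒ ∂Q_x/∂P_y = ε·Q_x/P_y = 0.866 × 2252/37.5 ≈ 52.01.

52.01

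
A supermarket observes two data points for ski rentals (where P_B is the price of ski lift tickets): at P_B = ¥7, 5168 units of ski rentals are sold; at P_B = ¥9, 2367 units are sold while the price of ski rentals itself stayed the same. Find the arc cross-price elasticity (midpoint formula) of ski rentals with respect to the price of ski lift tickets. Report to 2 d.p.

ΔQ_A = 2367 − 5168 = -2801; ΔP_B = 9 − 7 = 2.
Midpoints: Q̄_A = 3767.5, P̄_B = 8.00.
ε = (ΔQ_A/Q̄_A)/(ΔP_B/P̄_B) = (-2801/3767.5)/(2/8.00) ≈ -2.97.

-2.97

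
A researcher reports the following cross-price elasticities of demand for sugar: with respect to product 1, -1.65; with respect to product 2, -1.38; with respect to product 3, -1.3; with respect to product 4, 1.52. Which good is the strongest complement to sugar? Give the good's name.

Complements have ε < 0. The most negative value is -1.65 (product 1).

product 1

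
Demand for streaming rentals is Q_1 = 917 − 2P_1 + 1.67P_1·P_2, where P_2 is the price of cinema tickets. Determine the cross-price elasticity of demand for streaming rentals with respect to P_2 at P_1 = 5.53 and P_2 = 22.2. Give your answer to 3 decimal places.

0.185

At P_1 = 5.53 and P_2 = 22.2: Q_1 = 1110.959.
∂Q_1/∂P_2 = 1.67P_1 = 1.67(5.53) = 9.2351.
ε = (∂Q_1/∂P_2)(P_2/Q_1) = 9.2351 × (22.2/1110.959) ≈ 0.185.
ε > 0: substitutes.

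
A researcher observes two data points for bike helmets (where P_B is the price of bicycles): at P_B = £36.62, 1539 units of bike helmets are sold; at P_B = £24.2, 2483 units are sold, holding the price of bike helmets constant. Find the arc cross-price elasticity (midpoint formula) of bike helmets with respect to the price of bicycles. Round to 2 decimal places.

-1.15

ΔQ_A = 2483 − 1539 = 944; ΔP_B = 24.2 − 36.62 = -12.42.
Midpoints: Q̄_A = 2011.0, P̄_B = 30.41.
ε = (ΔQ_A/Q̄_A)/(ΔP_B/P̄_B) = (944/2011.0)/(-12.42/30.41) ≈ -1.15.
ε < 0: bike helmets and bicycles are complements.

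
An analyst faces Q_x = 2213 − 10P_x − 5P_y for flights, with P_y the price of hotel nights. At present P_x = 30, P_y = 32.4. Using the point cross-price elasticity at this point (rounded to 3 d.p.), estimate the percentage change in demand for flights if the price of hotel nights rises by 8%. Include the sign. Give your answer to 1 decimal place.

At P_x = 30, P_y = 32.4: Q_x = 1751.
∂Q_x/∂P_y = -5.
ε = (∂Q_x/∂P_y)(P_y/Q_x) = -5.0000 × 32.4/1751 ≈ -0.093.
%ΔQ_x ≈ ε × %ΔP_y = -0.093 × (8%) = -0.7%.

-0.7%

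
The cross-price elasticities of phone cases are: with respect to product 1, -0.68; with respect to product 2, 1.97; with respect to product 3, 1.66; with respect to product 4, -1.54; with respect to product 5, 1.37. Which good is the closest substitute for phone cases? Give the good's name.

product 2

Substitutes have ε > 0. Among the positive values, 1.97 (product 2) is largest.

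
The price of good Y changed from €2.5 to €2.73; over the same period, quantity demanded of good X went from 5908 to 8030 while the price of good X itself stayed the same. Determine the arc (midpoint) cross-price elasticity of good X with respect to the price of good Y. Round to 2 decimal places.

ΔQ_X = 8030 − 5908 = 2122; ΔP_Y = 2.73 − 2.5 = 0.23.
Midpoints: Q̄_X = 6969.0, P̄_Y = 2.62.
ε = (ΔQ_X/Q̄_X)/(ΔP_Y/P̄_Y) = (2122/6969.0)/(0.23/2.62) ≈ 3.46.
ε > 0: good X and good Y are substitutes.

3.46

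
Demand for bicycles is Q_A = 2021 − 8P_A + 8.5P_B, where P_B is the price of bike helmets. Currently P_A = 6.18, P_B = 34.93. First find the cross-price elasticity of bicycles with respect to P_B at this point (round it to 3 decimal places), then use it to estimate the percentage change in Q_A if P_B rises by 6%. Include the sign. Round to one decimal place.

At P_A = 6.18, P_B = 34.93: Q_A = 2268.465.
∂Q_A/∂P_B = 8.5.
ε = (∂Q_A/∂P_B)(P_B/Q_A) = 8.5000 × 34.93/2268.465 ≈ 0.131.
%ΔQ_A ≈ ε × %ΔP_B = 0.131 × (6%) = 0.8%.

0.8%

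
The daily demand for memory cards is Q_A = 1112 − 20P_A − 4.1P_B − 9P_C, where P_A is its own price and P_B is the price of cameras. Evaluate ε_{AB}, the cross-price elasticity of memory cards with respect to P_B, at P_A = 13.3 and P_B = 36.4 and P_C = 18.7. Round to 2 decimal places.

-0.28

At P_A = 13.3 and P_B = 36.4 and P_C = 18.7: Q_A = 528.46.
∂Q_A/∂P_B = -4.1.
ε = (∂Q_A/∂P_B)(P_B/Q_A) = -4.1 × (36.4/528.46) ≈ -0.28.
Since ε < 0, memory cards and cameras are complements.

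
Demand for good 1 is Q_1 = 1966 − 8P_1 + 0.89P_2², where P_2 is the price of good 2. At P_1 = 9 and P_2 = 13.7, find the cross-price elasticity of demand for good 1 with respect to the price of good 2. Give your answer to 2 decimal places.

0.16

At P_1 = 9 and P_2 = 13.7: Q_1 = 2061.044.
∂Q_1/∂P_2 = 1.78P_2 = 1.78(13.7) = 24.3860.
ε = (∂Q_1/∂P_2)(P_2/Q_1) = 24.3860 × (13.7/2061.044) ≈ 0.16.
ε > 0: substitutes.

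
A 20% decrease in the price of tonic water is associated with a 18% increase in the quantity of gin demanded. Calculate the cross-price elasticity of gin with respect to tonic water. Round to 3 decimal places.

ε = (%ΔQ of gin) / (%ΔP of tonic water) = (18%) / (-20%) ≈ -0.900.

-0.900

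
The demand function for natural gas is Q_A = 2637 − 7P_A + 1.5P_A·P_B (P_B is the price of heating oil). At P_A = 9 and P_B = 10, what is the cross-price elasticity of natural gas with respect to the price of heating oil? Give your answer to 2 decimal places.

0.05

At P_A = 9 and P_B = 10: Q_A = 2709.
∂Q_A/∂P_B = 1.5P_A = 1.5(9) = 13.5000.
ε = (∂Q_A/∂P_B)(P_B/Q_A) = 13.5000 × (10/2709) ≈ 0.05.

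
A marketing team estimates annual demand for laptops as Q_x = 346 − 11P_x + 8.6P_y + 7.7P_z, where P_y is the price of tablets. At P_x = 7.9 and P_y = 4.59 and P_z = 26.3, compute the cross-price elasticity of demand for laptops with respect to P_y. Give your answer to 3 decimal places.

0.079

At P_x = 7.9 and P_y = 4.59 and P_z = 26.3: Q_x = 501.084.
∂Q_x/∂P_y = 8.6.
ε = (∂Q_x/∂P_y)(P_y/Q_x) = 8.6 × (4.59/501.084) ≈ 0.079.
Since ε > 0, laptops and tablets are substitutes.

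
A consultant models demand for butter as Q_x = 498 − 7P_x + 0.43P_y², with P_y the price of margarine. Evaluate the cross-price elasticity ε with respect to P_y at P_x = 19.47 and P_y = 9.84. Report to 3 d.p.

At P_x = 19.47 and P_y = 9.84: Q_x = 403.345.
∂Q_x/∂P_y = 0.86P_y = 0.86(9.84) = 8.4624.
ε = (∂Q_x/∂P_y)(P_y/Q_x) = 8.4624 × (9.84/403.345) ≈ 0.206.
ε > 0: substitutes.

0.206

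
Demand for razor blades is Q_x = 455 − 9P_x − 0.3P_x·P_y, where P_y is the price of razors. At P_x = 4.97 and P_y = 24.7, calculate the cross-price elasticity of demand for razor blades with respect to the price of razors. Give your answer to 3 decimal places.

At P_x = 4.97 and P_y = 24.7: Q_x = 373.442.
∂Q_x/∂P_y = -0.3P_x = -0.3(4.97) = -1.4910.
ε = (∂Q_x/∂P_y)(P_y/Q_x) = -1.4910 × (24.7/373.442) ≈ -0.099.

-0.099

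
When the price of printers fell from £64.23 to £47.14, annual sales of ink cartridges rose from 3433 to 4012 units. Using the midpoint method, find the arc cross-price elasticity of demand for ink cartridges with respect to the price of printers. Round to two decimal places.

-0.51

ΔQ_A = 4012 − 3433 = 579; ΔP_B = 47.14 − 64.23 = -17.09.
Midpoints: Q̄_A = 3722.5, P̄_B = 55.69.
ε = (ΔQ_A/Q̄_A)/(ΔP_B/P̄_B) = (579/3722.5)/(-17.09/55.69) ≈ -0.51.
ε < 0: ink cartridges and printers are complements.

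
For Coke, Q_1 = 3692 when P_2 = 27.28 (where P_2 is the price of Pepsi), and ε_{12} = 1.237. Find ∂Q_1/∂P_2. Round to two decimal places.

ε = (∂Q_1/∂P_2)·(P_2/Q_1) ⇒ ∂Q_1/∂P_2 = ε·Q_1/P_2 = 1.237 × 3692/27.28 ≈ 167.41.

167.41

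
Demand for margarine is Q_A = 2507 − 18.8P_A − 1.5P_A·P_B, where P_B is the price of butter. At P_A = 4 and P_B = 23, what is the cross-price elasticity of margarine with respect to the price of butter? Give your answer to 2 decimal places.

-0.06

At P_A = 4 and P_B = 23: Q_A = 2293.8.
∂Q_A/∂P_B = -1.5P_A = -1.5(4) = -6.0000.
ε = (∂Q_A/∂P_B)(P_B/Q_A) = -6.0000 × (23/2293.8) ≈ -0.06.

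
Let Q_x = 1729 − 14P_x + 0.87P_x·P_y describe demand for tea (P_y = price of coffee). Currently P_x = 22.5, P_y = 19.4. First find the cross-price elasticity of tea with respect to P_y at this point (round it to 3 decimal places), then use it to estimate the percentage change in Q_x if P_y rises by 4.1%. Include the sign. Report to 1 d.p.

At P_x = 22.5, P_y = 19.4: Q_x = 1793.755.
∂Q_x/∂P_y = 0.87P_x = 19.5750.
ε = (∂Q_x/∂P_y)(P_y/Q_x) = 19.5750 × 19.4/1793.755 ≈ 0.212.
%ΔQ_x ≈ ε × %ΔP_y = 0.212 × (4.1%) = 0.9%.

0.9%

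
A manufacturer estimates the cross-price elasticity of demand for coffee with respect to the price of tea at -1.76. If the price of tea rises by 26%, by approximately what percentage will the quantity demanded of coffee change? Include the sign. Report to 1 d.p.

%ΔQ ≈ ε × %ΔP of tea = -1.76 × (26%) = -45.8%.

-45.8%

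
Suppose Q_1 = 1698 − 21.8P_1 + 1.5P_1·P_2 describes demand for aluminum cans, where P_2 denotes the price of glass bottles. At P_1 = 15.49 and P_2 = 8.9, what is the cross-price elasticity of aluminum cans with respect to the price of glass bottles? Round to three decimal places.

0.132

At P_1 = 15.49 and P_2 = 8.9: Q_1 = 1567.110.
∂Q_1/∂P_2 = 1.5P_1 = 1.5(15.49) = 23.2350.
ε = (∂Q_1/∂P_2)(P_2/Q_1) = 23.2350 × (8.9/1567.110) ≈ 0.132.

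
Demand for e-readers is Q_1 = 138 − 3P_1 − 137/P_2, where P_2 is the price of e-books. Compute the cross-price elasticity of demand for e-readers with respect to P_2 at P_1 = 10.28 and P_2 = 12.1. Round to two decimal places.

At P_1 = 10.28 and P_2 = 12.1: Q_1 = 95.838.
∂Q_1/∂P_2 = 137/P_2² = 0.9357.
ε = (∂Q_1/∂P_2)(P_2/Q_1) = 0.9357 × (12.1/95.838) ≈ 0.12.
ε > 0: substitutes.

0.12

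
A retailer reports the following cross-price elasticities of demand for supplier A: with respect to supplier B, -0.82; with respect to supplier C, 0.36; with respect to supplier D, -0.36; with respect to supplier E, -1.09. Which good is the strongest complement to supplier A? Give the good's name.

Complements have ε < 0. The most negative value is -1.09 (supplier E).

supplier E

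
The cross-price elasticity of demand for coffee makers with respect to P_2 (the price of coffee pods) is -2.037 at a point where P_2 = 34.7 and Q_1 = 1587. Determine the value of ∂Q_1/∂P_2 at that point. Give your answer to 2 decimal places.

-93.16

ε = (∂Q_1/∂P_2)·(P_2/Q_1) ⇒ ∂Q_1/∂P_2 = ε·Q_1/P_2 = -2.037 × 1587/34.7 ≈ -93.16.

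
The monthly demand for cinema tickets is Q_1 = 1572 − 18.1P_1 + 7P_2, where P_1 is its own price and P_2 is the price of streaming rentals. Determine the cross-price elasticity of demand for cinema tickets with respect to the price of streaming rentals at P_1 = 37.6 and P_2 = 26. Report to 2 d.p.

0.17

At P_1 = 37.6 and P_2 = 26: Q_1 = 1073.44.
∂Q_1/∂P_2 = 7.
ε = (∂Q_1/∂P_2)(P_2/Q_1) = 7 × (26/1073.44) ≈ 0.17.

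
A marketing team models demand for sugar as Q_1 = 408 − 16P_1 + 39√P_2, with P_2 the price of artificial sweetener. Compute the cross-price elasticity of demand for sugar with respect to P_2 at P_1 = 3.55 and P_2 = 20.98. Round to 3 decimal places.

0.169

At P_1 = 3.55 and P_2 = 20.98: Q_1 = 529.835.
∂Q_1/∂P_2 = 39/(2√P_2) = 39/(2√20.98) = 4.2573.
ε = (∂Q_1/∂P_2)(P_2/Q_1) = 4.2573 × (20.98/529.835) ≈ 0.169.
ε > 0: substitutes.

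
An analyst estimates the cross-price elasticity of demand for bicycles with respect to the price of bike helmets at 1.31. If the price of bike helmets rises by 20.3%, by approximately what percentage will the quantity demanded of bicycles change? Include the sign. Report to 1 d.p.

%ΔQ ≈ ε × %ΔP of bike helmets = 1.31 × (20.3%) = 26.6%.

26.6%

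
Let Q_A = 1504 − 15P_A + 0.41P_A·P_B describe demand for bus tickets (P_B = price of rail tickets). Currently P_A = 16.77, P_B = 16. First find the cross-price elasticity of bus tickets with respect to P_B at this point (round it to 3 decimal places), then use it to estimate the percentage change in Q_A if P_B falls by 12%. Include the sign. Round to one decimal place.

-1.0%

At P_A = 16.77, P_B = 16: Q_A = 1362.461.
∂Q_A/∂P_B = 0.41P_A = 6.8757.
ε = (∂Q_A/∂P_B)(P_B/Q_A) = 6.8757 × 16/1362.461 ≈ 0.081.
%ΔQ_A ≈ ε × %ΔP_B = 0.081 × (-12%) = -1.0%.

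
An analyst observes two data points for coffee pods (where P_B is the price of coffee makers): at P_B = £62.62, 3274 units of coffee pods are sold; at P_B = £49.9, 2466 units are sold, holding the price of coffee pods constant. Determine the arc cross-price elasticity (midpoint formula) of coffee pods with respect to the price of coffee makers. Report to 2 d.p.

1.25

ΔQ_A = 2466 − 3274 = -808; ΔP_B = 49.9 − 62.62 = -12.72.
Midpoints: Q̄_A = 2870.0, P̄_B = 56.26.
ε = (ΔQ_A/Q̄_A)/(ΔP_B/P̄_B) = (-808/2870.0)/(-12.72/56.26) ≈ 1.25.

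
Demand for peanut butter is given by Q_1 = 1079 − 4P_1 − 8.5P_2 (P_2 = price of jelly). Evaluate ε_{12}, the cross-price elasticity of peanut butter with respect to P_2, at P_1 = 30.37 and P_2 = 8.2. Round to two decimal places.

At P_1 = 30.37 and P_2 = 8.2: Q_1 = 887.82.
∂Q_1/∂P_2 = -8.5.
ε = (∂Q_1/∂P_2)(P_2/Q_1) = -8.5 × (8.2/887.82) ≈ -0.08.
Since ε < 0, peanut butter and jelly are complements.

-0.08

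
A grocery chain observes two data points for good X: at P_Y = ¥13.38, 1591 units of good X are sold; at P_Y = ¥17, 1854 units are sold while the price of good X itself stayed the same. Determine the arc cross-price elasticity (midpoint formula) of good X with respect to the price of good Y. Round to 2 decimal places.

0.64

ΔQ_X = 1854 − 1591 = 263; ΔP_Y = 17 − 13.38 = 3.62.
Midpoints: Q̄_X = 1722.5, P̄_Y = 15.19.
ε = (ΔQ_X/Q̄_X)/(ΔP_Y/P̄_Y) = (263/1722.5)/(3.62/15.19) ≈ 0.64.
ε > 0: good X and good Y are substitutes.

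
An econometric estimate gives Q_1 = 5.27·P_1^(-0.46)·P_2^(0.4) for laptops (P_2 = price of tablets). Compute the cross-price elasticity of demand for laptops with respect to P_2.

In a log-linear (constant-elasticity) demand function, the coefficient on the exponent of P_2 is the cross-price elasticity.
ε = 0.40. Positive, so laptops and tablets are substitutes.

0.40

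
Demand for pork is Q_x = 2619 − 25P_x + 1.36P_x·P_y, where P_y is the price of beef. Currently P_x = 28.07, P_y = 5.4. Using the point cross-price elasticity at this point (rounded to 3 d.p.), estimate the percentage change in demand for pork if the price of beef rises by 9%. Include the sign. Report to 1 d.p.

At P_x = 28.07, P_y = 5.4: Q_x = 2123.396.
∂Q_x/∂P_y = 1.36P_x = 38.1752.
ε = (∂Q_x/∂P_y)(P_y/Q_x) = 38.1752 × 5.4/2123.396 ≈ 0.097.
%ΔQ_x ≈ ε × %ΔP_y = 0.097 × (9%) = 0.9%.

0.9%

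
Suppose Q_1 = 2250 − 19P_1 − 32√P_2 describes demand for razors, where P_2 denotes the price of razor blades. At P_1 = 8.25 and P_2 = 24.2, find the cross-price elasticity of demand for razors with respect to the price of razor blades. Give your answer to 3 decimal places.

At P_1 = 8.25 and P_2 = 24.2: Q_1 = 1935.831.
∂Q_1/∂P_2 = -32/(2√P_2) = -32/(2√24.2) = -3.2525.
ε = (∂Q_1/∂P_2)(P_2/Q_1) = -3.2525 × (24.2/1935.831) ≈ -0.041.

-0.041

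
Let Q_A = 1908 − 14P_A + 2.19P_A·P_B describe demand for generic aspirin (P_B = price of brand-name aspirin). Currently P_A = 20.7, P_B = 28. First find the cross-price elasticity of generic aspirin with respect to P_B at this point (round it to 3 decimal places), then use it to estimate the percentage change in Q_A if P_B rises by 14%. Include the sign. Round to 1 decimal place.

6.2%

At P_A = 20.7, P_B = 28: Q_A = 2887.524.
∂Q_A/∂P_B = 2.19P_A = 45.3330.
ε = (∂Q_A/∂P_B)(P_B/Q_A) = 45.3330 × 28/2887.524 ≈ 0.440.
%ΔQ_A ≈ ε × %ΔP_B = 0.440 × (14%) = 6.2%.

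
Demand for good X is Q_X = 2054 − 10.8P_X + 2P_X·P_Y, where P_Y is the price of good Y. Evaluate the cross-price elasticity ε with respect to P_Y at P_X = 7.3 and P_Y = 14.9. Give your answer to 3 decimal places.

At P_X = 7.3 and P_Y = 14.9: Q_X = 2192.7.
∂Q_X/∂P_Y = 2P_X = 2(7.3) = 14.6000.
ε = (∂Q_X/∂P_Y)(P_Y/Q_X) = 14.6000 × (14.9/2192.7) ≈ 0.099.
ε > 0: substitutes.

0.099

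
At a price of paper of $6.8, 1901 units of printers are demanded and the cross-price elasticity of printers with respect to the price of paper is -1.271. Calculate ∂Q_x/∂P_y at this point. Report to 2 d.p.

-355.32

ε = (∂Q_x/∂P_y)·(P_y/Q_x) ⇒ ∂Q_x/∂P_y = ε·Q_x/P_y = -1.271 × 1901/6.8 ≈ -355.32.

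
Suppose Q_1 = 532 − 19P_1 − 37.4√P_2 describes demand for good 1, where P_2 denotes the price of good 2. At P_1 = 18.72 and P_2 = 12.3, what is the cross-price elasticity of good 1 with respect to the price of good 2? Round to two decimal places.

At P_1 = 18.72 and P_2 = 12.3: Q_1 = 45.153.
∂Q_1/∂P_2 = -37.4/(2√P_2) = -37.4/(2√12.3) = -5.3320.
ε = (∂Q_1/∂P_2)(P_2/Q_1) = -5.3320 × (12.3/45.153) ≈ -1.45.
ε < 0: complements.

-1.45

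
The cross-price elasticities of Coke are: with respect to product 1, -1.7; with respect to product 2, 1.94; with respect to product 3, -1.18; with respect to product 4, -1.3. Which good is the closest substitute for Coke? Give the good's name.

product 2

Substitutes have ε > 0. Among the positive values, 1.94 (product 2) is largest.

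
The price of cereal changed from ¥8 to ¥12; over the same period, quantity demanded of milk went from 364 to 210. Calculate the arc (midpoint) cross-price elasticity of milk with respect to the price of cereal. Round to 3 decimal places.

ΔQ_A = 210 − 364 = -154; ΔP_B = 12 − 8 = 4.
Midpoints: Q̄_A = 287.0, P̄_B = 10.00.
ε = (ΔQ_A/Q̄_A)/(ΔP_B/P̄_B) = (-154/287.0)/(4/10.00) ≈ -1.341.

-1.341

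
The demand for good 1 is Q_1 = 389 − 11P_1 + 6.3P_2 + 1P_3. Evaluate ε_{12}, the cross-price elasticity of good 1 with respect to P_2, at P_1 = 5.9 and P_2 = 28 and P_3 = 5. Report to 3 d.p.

At P_1 = 5.9 and P_2 = 28 and P_3 = 5: Q_1 = 505.5.
∂Q_1/∂P_2 = 6.3.
ε = (∂Q_1/∂P_2)(P_2/Q_1) = 6.3 × (28/505.5) ≈ 0.349.

0.349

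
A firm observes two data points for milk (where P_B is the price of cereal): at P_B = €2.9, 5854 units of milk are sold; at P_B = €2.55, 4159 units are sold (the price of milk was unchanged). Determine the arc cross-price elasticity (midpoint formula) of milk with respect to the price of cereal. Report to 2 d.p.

2.64

ΔQ_A = 4159 − 5854 = -1695; ΔP_B = 2.55 − 2.9 = -0.35.
Midpoints: Q̄_A = 5006.5, P̄_B = 2.72.
ε = (ΔQ_A/Q̄_A)/(ΔP_B/P̄_B) = (-1695/5006.5)/(-0.35/2.72) ≈ 2.64.
ε > 0: milk and cereal are substitutes.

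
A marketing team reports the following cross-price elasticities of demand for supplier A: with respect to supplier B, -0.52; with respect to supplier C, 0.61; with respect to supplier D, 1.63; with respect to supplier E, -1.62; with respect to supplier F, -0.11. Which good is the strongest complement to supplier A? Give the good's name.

Complements have ε < 0. The most negative value is -1.62 (supplier E).

supplier E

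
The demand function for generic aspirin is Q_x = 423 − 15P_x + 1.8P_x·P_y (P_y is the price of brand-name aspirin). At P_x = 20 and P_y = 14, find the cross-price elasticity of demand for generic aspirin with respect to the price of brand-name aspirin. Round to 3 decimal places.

0.804

At P_x = 20 and P_y = 14: Q_x = 627.
∂Q_x/∂P_y = 1.8P_x = 1.8(20) = 36.0000.
ε = (∂Q_x/∂P_y)(P_y/Q_x) = 36.0000 × (14/627) ≈ 0.804.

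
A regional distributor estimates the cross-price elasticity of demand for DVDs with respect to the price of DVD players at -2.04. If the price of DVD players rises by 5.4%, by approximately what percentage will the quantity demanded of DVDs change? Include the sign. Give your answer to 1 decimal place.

%ΔQ ≈ ε × %ΔP of DVD players = -2.04 × (5.4%) = -11.0%.
Demand for DVDs falls by about 11.0%.

-11.0%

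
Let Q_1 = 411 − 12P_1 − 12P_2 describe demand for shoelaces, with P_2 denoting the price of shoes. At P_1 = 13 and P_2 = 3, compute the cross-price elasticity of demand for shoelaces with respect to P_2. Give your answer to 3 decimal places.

-0.164

At P_1 = 13 and P_2 = 3: Q_1 = 219.
∂Q_1/∂P_2 = -12.
ε = (∂Q_1/∂P_2)(P_2/Q_1) = -12 × (3/219) ≈ -0.164.
Since ε < 0, shoelaces and shoes are complements.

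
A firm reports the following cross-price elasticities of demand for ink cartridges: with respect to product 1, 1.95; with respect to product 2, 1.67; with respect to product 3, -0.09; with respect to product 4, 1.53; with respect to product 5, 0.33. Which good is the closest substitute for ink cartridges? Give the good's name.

Substitutes have ε > 0. Among the positive values, 1.95 (product 1) is largest.

product 1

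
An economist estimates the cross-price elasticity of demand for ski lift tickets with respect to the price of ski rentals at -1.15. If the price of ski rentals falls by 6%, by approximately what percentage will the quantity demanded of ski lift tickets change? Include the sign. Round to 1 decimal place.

6.9%

%ΔQ ≈ ε × %ΔP of ski rentals = -1.15 × (-6%) = 6.9%.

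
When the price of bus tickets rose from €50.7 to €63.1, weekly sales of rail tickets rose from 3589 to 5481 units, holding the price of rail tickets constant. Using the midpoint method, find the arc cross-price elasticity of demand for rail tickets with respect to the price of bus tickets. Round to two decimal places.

ΔQ_A = 5481 − 3589 = 1892; ΔP_B = 63.1 − 50.7 = 12.4.
Midpoints: Q̄_A = 4535.0, P̄_B = 56.90.
ε = (ΔQ_A/Q̄_A)/(ΔP_B/P̄_B) = (1892/4535.0)/(12.4/56.90) ≈ 1.91.
ε > 0: rail tickets and bus tickets are substitutes.

1.91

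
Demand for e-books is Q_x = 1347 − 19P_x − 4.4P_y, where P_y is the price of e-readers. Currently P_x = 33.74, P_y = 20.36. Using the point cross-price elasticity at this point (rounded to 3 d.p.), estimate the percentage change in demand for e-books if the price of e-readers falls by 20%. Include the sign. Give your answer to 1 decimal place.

At P_x = 33.74, P_y = 20.36: Q_x = 616.356.
∂Q_x/∂P_y = -4.4.
ε = (∂Q_x/∂P_y)(P_y/Q_x) = -4.4000 × 20.36/616.356 ≈ -0.145.
%ΔQ_x ≈ ε × %ΔP_y = -0.145 × (-20%) = 2.9%.

2.9%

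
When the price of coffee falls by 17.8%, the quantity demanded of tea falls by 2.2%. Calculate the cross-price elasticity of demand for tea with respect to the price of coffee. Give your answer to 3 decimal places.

ε = (%ΔQ of tea) / (%ΔP of coffee) = (-2.2%) / (-17.8%) ≈ 0.124.
Positive cross-price elasticity: substitutes.

0.124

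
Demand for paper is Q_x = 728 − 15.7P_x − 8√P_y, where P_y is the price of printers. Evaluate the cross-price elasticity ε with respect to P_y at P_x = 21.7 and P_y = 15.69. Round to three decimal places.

-0.045

At P_x = 21.7 and P_y = 15.69: Q_x = 355.622.
∂Q_x/∂P_y = -8/(2√P_y) = -8/(2√15.69) = -1.0098.
ε = (∂Q_x/∂P_y)(P_y/Q_x) = -1.0098 × (15.69/355.622) ≈ -0.045.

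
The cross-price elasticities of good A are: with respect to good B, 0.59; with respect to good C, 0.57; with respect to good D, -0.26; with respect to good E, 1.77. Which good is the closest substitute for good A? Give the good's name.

Substitutes have ε > 0. Among the positive values, 1.77 (good E) is largest.

good E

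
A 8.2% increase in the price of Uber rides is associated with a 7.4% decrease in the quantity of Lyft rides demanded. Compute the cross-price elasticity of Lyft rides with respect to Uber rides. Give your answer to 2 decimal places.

-0.90

ε = (%ΔQ of Lyft rides) / (%ΔP of Uber rides) = (-7.4%) / (8.2%) ≈ -0.90.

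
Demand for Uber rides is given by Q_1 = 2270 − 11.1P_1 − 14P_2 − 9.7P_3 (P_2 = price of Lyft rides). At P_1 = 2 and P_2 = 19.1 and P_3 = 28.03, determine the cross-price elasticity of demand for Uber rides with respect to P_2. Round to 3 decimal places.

At P_1 = 2 and P_2 = 19.1 and P_3 = 28.03: Q_1 = 1708.509.
∂Q_1/∂P_2 = -14.
ε = (∂Q_1/∂P_2)(P_2/Q_1) = -14 × (19.1/1708.509) ≈ -0.157.
Since ε < 0, Uber rides and Lyft rides are complements.

-0.157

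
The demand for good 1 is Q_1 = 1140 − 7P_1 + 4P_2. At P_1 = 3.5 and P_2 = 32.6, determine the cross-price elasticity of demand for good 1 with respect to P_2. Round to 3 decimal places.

0.105

At P_1 = 3.5 and P_2 = 32.6: Q_1 = 1245.9.
∂Q_1/∂P_2 = 4.
ε = (∂Q_1/∂P_2)(P_2/Q_1) = 4 × (32.6/1245.9) ≈ 0.105.
Since ε > 0, good 1 and good 2 are substitutes.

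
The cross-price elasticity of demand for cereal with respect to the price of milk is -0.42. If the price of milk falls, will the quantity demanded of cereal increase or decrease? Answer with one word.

ε < 0 and the price of milk falls, so the quantity of cereal moves in the opposite direction: it increases.

increase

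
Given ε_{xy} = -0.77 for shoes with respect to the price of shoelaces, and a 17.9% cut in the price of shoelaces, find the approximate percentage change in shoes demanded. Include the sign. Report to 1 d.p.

%ΔQ ≈ ε × %ΔP of shoelaces = -0.77 × (-17.9%) = 13.8%.

13.8%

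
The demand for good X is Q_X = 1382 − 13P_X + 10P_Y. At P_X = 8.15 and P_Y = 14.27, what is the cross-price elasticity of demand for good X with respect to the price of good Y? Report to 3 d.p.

0.101

At P_X = 8.15 and P_Y = 14.27: Q_X = 1418.75.
∂Q_X/∂P_Y = 10.
ε = (∂Q_X/∂P_Y)(P_Y/Q_X) = 10 × (14.27/1418.75) ≈ 0.101.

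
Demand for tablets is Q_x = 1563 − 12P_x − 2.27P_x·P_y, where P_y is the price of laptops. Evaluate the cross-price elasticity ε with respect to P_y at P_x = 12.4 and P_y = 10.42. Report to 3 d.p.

-0.262

At P_x = 12.4 and P_y = 10.42: Q_x = 1120.898.
∂Q_x/∂P_y = -2.27P_x = -2.27(12.4) = -28.1480.
ε = (∂Q_x/∂P_y)(P_y/Q_x) = -28.1480 × (10.42/1120.898) ≈ -0.262.
ε < 0: complements.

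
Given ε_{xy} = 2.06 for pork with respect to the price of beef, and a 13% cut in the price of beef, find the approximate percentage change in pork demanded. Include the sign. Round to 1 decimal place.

-26.8%

%ΔQ ≈ ε × %ΔP of beef = 2.06 × (-13%) = -26.8%.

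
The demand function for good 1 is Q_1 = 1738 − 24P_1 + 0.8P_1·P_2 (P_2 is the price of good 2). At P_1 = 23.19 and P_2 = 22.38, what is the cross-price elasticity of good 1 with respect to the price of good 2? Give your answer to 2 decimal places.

0.26

At P_1 = 23.19 and P_2 = 22.38: Q_1 = 1596.634.
∂Q_1/∂P_2 = 0.8P_1 = 0.8(23.19) = 18.5520.
ε = (∂Q_1/∂P_2)(P_2/Q_1) = 18.5520 × (22.38/1596.634) ≈ 0.26.
ε > 0: substitutes.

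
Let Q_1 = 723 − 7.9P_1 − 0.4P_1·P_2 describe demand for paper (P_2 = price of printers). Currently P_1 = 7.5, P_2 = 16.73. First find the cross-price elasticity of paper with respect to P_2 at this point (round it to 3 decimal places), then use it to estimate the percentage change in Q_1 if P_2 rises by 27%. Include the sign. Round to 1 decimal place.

At P_1 = 7.5, P_2 = 16.73: Q_1 = 613.56.
∂Q_1/∂P_2 = -0.4P_1 = -3.0000.
ε = (∂Q_1/∂P_2)(P_2/Q_1) = -3.0000 × 16.73/613.56 ≈ -0.082.
%ΔQ_1 ≈ ε × %ΔP_2 = -0.082 × (27%) = -2.2%.

-2.2%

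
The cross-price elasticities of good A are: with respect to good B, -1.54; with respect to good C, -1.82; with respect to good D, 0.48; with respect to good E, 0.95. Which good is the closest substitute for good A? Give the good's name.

good E

Substitutes have ε > 0. Among the positive values, 0.95 (good E) is largest.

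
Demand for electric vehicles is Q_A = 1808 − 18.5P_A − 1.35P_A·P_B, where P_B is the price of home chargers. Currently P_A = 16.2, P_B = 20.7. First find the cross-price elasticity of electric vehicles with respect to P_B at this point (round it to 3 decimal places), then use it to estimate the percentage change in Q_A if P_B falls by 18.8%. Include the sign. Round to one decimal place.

8.1%

At P_A = 16.2, P_B = 20.7: Q_A = 1055.591.
∂Q_A/∂P_B = -1.35P_A = -21.8700.
ε = (∂Q_A/∂P_B)(P_B/Q_A) = -21.8700 × 20.7/1055.591 ≈ -0.429.
%ΔQ_A ≈ ε × %ΔP_B = -0.429 × (-18.8%) = 8.1%.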